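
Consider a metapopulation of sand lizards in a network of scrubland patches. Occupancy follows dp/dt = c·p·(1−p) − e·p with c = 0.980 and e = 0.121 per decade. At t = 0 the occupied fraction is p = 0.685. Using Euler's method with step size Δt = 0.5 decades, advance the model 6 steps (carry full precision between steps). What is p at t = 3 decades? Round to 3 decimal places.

Update rule: p ← p + [c·p·(1−p) − e·p]·Δt with Δt = 0.5.
t = 0.5: p = 0.68500 + (+0.06429) = 0.74929
t = 1: p = 0.74929 + (+0.04672) = 0.79600
t = 1.5: p = 0.79600 + (+0.03141) = 0.82741
t = 2: p = 0.82741 + (+0.01991) = 0.84733
t = 2.5: p = 0.84733 + (+0.01213) = 0.85945
t = 3: p = 0.85945 + (+0.00719) = 0.86664

0.867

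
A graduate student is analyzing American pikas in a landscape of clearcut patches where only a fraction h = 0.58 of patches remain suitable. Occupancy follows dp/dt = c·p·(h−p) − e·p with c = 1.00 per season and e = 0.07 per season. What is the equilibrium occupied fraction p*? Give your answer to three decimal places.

Setting dp/dt = 0 and dividing by p* gives c·(h−p*) = e.
So p* = h − e/c = 0.58 − 0.07/1.00 = 0.58 − 0.0700 = 0.5100.

0.510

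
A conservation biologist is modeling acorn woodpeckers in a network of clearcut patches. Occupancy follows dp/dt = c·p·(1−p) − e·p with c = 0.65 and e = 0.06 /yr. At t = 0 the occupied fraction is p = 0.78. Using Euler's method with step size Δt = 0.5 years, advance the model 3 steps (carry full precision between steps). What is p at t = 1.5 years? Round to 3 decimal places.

0.857

Update rule: p ← p + [c·p·(1−p) − e·p]·Δt with Δt = 0.5.
step 1: Δp = +0.03237, p = 0.81237
step 2: Δp = +0.02517, p = 0.83754
step 3: Δp = +0.01910, p = 0.85663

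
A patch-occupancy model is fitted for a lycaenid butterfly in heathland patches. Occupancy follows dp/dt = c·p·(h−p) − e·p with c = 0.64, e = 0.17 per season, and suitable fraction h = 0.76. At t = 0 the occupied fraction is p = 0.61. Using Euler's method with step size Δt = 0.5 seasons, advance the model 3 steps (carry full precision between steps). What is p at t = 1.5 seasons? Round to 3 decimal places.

Update rule: p ← p + [c·p·(h−p) − e·p]·Δt with Δt = 0.5.
p: 0.61000 → 0.58743  (Δp = -0.02257)
p: 0.58743 → 0.56994  (Δp = -0.01749)
p: 0.56994 → 0.55616  (Δp = -0.01378)

0.556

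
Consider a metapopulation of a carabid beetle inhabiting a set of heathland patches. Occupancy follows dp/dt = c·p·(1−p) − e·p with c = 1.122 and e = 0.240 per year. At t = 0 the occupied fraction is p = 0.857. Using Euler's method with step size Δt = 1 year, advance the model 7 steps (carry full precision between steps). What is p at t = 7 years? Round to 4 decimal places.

Update rule: p ← p + [c·p·(1−p) − e·p]·Δt with Δt = 1.
  1  |  dp/dt·Δt = -0.068178  |  p_1 = 0.788822
  2  |  dp/dt·Δt = -0.002413  |  p_2 = 0.786410
  3  |  dp/dt·Δt = -0.000276  |  p_3 = 0.786133
  4  |  dp/dt·Δt = -0.000033  |  p_4 = 0.786101
  5  |  dp/dt·Δt = -0.000004  |  p_5 = 0.786097
  6  |  dp/dt·Δt = -0.000000  |  p_6 = 0.786096
  7  |  dp/dt·Δt = -0.000000  |  p_7 = 0.786096

0.7861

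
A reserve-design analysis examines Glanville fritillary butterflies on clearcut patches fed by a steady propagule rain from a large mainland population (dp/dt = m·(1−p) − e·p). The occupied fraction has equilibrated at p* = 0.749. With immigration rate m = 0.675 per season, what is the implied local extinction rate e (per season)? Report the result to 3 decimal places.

At equilibrium m(1−p*) = e·p*, so e = m(1−p*)/p*.
e = 0.675 × 0.2510 / 0.749 = 0.2262.

0.226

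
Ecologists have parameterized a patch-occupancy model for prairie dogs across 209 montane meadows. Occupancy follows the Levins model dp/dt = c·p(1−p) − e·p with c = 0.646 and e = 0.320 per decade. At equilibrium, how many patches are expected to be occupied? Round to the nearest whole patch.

105

p* = 1 − e/c = 1 − 0.320/0.646 = 0.5046.
Expected occupied patches = N × p* = 209 × 0.5046 = 105.47 ≈ 105.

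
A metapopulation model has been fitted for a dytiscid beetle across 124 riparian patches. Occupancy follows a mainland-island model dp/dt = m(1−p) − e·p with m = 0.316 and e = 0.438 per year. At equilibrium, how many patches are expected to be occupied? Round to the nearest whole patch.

52

p* = m/(m+e) = 0.316/0.7540 = 0.4191.
Expected occupied patches = N × p* = 124 × 0.4191 = 51.97 ≈ 52.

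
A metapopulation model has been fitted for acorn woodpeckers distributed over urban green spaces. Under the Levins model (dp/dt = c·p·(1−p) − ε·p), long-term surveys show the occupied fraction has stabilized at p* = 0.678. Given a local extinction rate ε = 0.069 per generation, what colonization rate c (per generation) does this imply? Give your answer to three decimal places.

0.214

At equilibrium c(1−p*) = ε, so c = ε/(1−p*).
c = 0.069/(1 − 0.678) = 0.069/0.3220 = 0.2143.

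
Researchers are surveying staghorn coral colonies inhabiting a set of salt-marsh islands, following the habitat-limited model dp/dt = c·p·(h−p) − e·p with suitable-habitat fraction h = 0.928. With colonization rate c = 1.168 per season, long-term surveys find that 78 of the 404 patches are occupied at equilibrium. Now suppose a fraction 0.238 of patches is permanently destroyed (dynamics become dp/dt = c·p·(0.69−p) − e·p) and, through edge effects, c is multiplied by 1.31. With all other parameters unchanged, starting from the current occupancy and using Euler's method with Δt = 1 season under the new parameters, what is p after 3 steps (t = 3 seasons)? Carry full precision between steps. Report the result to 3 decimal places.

0.154

Observed p* = 78/404 = 0.19307.
Balance c(h−p*) = e gives e = 1.168×(0.928 − 0.19307) = 0.85840.
Starting from p₀ = 0.19307; update p ← p + (dp/dt)·Δt with the new parameters.
  1  |  dp/dt·Δt = -0.018931  |  p_1 = 0.174138
  2  |  dp/dt·Δt = -0.012031  |  p_2 = 0.162107
  3  |  dp/dt·Δt = -0.008216  |  p_3 = 0.153891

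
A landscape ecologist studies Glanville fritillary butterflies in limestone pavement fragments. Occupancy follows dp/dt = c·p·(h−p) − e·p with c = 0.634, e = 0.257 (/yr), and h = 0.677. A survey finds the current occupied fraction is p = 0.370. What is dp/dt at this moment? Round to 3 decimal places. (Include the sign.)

Colonization term: c·p·(h−p) = 0.634×0.370×0.3070 = 0.07202.
Extinction term: e·p = 0.09509.
dp/dt = 0.07202 − 0.09509 = -0.02307.

-0.023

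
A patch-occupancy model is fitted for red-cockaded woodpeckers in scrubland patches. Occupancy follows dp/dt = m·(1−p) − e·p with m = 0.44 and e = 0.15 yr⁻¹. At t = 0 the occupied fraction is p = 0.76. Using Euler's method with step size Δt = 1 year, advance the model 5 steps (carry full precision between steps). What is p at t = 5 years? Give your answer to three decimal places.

0.746

Update rule: p ← p + [m·(1−p) − e·p]·Δt with Δt = 1.
  1  |  dp/dt·Δt = -0.008400  |  p_1 = 0.751600
  2  |  dp/dt·Δt = -0.003444  |  p_2 = 0.748156
  3  |  dp/dt·Δt = -0.001412  |  p_3 = 0.746744
  4  |  dp/dt·Δt = -0.000579  |  p_4 = 0.746165
  5  |  dp/dt·Δt = -0.000237  |  p_5 = 0.745928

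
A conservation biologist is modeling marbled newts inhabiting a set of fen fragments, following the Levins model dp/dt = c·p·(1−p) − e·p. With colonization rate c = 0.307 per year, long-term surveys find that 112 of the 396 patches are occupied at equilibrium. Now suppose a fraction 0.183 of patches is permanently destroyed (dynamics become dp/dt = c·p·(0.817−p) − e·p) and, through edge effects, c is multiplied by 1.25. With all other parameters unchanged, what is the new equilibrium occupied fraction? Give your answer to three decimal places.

Observed p* = 112/396 = 0.28283.
Balance c(1−p*) = e gives e = 0.307×(1 − 0.28283) = 0.22017.
New p* = 0.817 − e/c = 0.817 − 0.22017/0.38375 = 0.24327.

0.243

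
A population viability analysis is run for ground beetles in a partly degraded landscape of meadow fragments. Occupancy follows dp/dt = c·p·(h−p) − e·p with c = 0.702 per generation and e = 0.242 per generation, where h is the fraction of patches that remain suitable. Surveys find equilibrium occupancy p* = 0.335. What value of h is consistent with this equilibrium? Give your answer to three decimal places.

0.680

At equilibrium c(h−p*) = e, so h = p* + e/c.
h = 0.335 + 0.242/0.702 = 0.335 + 0.3447 = 0.6797.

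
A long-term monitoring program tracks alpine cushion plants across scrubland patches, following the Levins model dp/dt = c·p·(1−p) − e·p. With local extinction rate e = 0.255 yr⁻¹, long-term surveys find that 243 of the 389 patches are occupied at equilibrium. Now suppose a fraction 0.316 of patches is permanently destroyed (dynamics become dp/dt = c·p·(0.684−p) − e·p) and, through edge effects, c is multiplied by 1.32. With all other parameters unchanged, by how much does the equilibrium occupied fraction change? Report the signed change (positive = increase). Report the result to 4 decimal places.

-0.2250

Observed p* = 243/389 = 0.62468.
Balance c(1−p*) = e gives c = e/(1 − 0.62468) = 0.255/0.37532 = 0.67942.
New p* = 0.684 − e/c = 0.684 − 0.25500/0.89683 = 0.39967.
Δp* = 0.39967 − 0.62468 = -0.22501.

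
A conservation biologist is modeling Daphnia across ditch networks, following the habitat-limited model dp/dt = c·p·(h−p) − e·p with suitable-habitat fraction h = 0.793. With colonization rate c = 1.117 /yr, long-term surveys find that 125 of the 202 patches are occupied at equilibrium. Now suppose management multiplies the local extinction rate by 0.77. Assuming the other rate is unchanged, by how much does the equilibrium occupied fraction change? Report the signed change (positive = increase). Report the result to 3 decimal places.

0.040

Observed p* = 125/202 = 0.61881.
Balance c(h−p*) = e gives e = 1.117×(0.793 − 0.61881) = 0.19457.
New p* = 0.793 − e/c = 0.793 − 0.14982/1.11700 = 0.65887.
Δp* = 0.65887 − 0.61881 = +0.04006.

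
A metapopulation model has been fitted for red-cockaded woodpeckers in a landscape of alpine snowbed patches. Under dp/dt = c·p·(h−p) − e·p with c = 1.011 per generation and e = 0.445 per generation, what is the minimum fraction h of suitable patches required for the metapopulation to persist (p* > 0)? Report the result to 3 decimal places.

p* = h − e/c is positive only when h > e/c.
h_min = e/c = 0.445/1.011 = 0.4402.

0.440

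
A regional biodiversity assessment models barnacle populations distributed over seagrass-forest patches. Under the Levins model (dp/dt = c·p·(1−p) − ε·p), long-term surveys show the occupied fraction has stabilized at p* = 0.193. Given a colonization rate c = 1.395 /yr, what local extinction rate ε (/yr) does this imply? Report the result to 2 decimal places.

1.13

At equilibrium c(1−p*) = ε.
ε = 1.395 × (1 − 0.193) = 1.395 × 0.8070 = 1.1258.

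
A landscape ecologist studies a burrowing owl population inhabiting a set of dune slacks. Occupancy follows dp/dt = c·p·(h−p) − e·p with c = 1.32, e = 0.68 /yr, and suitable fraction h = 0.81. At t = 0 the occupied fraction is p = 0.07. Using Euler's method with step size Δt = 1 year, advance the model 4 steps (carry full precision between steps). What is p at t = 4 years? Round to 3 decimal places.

Update rule: p ← p + [c·p·(h−p) − e·p]·Δt with Δt = 1.
t = 1: p = 0.07000 + (+0.02078) = 0.09078
t = 2: p = 0.09078 + (+0.02445) = 0.11523
t = 3: p = 0.11523 + (+0.02732) = 0.14255
t = 4: p = 0.14255 + (+0.02866) = 0.17121

0.171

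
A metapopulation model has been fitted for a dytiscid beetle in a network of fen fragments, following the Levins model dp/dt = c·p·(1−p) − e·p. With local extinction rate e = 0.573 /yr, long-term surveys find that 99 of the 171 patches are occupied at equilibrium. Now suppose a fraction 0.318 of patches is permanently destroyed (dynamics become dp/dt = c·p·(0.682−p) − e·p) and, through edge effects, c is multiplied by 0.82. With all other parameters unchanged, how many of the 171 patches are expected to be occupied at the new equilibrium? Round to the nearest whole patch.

Observed p* = 99/171 = 0.57895.
Balance c(1−p*) = e gives c = e/(1 − 0.57895) = 0.573/0.42105 = 1.36088.
New p* = 0.682 − e/c = 0.682 − 0.57300/1.11592 = 0.16852.
Expected occupied = 171 × 0.16852 = 28.82 ≈ 29.

29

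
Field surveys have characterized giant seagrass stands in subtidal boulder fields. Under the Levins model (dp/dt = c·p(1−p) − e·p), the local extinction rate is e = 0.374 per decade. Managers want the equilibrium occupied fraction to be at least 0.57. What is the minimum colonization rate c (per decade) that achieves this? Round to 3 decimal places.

0.870

p* = 1 − e/c ≥ 0.57 requires e/c ≤ 0.4300, i.e. c ≥ e/0.4300.
c_min = 0.374/0.4300 = 0.8698.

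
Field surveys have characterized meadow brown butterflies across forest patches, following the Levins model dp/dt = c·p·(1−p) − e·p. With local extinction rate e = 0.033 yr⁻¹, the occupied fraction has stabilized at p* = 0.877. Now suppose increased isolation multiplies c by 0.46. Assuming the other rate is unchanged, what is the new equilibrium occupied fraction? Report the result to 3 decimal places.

0.733

Balance c(1−p*) = e gives c = e/(1 − 0.87700) = 0.033/0.12300 = 0.26829.
New p* = 1 − e/c = 1 − 0.03300/0.12341 = 0.73260.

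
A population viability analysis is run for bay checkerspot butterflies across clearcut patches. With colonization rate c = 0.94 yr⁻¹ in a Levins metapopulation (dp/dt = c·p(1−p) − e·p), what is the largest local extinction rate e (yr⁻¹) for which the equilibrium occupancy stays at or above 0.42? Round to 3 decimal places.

1 − e/c ≥ 0.42 ⇒ e ≤ c(1 − 0.42) = 0.94 × 0.5800.
e_max = 0.5452.

0.545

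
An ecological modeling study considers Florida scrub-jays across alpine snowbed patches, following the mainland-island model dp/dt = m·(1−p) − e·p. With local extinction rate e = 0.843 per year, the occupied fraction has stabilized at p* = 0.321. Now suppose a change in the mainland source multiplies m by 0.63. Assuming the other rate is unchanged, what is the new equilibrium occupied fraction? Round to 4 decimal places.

Balance m(1−p*) = e·p* gives m = e·p*/(1−p*) = 0.843×0.32100/0.67900 = 0.39853.
New p* = m/(m+e) = 0.25107/(0.25107+0.84300) = 0.22948.

0.2295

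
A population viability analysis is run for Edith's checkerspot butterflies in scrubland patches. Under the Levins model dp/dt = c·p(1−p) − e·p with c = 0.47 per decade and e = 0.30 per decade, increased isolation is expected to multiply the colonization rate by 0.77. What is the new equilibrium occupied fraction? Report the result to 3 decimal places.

0.171

Before: p* = 1 − 0.30/0.47 = 0.3617.
After the change, c = 0.3619, e = 0.3, so p* = 1 − 0.3/0.3619 = 0.1710.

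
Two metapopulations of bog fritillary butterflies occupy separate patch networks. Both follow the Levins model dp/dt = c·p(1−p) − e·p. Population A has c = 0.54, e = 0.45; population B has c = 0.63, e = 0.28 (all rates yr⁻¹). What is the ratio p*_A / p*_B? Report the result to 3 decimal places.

A: p*_A = 1 − 0.45/0.54 = 0.1667.
B: p*_B = 1 − 0.28/0.63 = 0.5556.
p*_A / p*_B = 0.1667/0.5556 = 0.3000.

0.300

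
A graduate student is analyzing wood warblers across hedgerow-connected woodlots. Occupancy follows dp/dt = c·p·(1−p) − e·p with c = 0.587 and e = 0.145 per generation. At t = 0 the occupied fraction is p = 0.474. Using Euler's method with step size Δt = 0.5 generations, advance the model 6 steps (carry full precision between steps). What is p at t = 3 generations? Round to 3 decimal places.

0.658

Update rule: p ← p + [c·p·(1−p) − e·p]·Δt with Δt = 0.5.
t = 0.5: p = 0.47400 + (+0.03881) = 0.51281
t = 1: p = 0.51281 + (+0.03615) = 0.54896
t = 1.5: p = 0.54896 + (+0.03287) = 0.58183
t = 2: p = 0.58183 + (+0.02923) = 0.61106
t = 2.5: p = 0.61106 + (+0.02545) = 0.63651
t = 3: p = 0.63651 + (+0.02176) = 0.65827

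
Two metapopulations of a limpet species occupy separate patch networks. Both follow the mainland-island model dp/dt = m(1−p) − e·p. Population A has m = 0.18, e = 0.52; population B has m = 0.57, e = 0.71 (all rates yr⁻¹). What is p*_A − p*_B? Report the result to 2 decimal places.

-0.19

A: p*_A = m/(m+e) = 0.18/0.7000 = 0.2571.
B: p*_B = 0.57/1.2800 = 0.4453.
p*_A − p*_B = 0.2571 − 0.4453 = -0.1882.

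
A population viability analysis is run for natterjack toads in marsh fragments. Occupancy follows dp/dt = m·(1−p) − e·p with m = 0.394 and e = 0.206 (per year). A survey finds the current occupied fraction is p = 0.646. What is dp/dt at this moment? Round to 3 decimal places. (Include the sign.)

Colonization term: m·(1−p) = 0.394×0.3540 = 0.13948.
Extinction term: e·p = 0.13308.
dp/dt = 0.13948 − 0.13308 = 0.00640.

0.006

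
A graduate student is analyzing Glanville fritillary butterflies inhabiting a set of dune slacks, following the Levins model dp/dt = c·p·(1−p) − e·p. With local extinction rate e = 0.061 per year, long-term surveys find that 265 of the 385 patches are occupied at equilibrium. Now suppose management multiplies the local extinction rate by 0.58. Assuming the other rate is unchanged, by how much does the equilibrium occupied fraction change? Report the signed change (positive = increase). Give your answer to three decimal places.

0.131

Observed p* = 265/385 = 0.68831.
Balance c(1−p*) = e gives c = e/(1 − 0.68831) = 0.061/0.31169 = 0.19571.
New p* = 1 − e/c = 1 − 0.03538/0.19571 = 0.81922.
Δp* = 0.81922 − 0.68831 = +0.13091.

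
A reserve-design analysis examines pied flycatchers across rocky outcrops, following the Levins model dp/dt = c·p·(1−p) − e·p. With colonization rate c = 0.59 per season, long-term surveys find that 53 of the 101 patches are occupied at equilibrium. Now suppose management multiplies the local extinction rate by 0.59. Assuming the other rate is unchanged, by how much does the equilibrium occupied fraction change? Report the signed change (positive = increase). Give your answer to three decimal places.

0.195

Observed p* = 53/101 = 0.52475.
Balance c(1−p*) = e gives e = 0.59×(1 − 0.52475) = 0.28040.
New p* = 1 − e/c = 1 − 0.16544/0.59000 = 0.71959.
Δp* = 0.71959 − 0.52475 = +0.19484.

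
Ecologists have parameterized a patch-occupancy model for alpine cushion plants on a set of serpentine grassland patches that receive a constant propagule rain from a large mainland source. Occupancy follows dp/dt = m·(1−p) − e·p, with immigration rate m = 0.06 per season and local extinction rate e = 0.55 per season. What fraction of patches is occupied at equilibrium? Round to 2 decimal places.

Setting dp/dt = 0: m − m·p* = e·p*, so m = (m+e)·p*.
p* = m/(m+e) = 0.06/(0.06+0.55) = 0.06/0.6100 = 0.0984.

0.10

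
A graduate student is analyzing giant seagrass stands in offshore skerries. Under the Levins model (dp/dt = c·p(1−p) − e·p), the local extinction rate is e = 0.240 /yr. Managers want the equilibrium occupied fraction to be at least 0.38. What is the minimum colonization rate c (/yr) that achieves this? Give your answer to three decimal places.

0.387

p* = 1 − e/c ≥ 0.38 requires e/c ≤ 0.6200, i.e. c ≥ e/0.6200.
c_min = 0.240/0.6200 = 0.3871.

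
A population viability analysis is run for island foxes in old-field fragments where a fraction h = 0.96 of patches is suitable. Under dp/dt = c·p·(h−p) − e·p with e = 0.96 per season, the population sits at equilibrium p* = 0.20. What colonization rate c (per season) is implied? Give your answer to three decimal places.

At equilibrium c(h−p*) = e, so c = e/(h−p*).
c = 0.96/(0.96 − 0.20) = 0.96/0.7600 = 1.2632.

1.263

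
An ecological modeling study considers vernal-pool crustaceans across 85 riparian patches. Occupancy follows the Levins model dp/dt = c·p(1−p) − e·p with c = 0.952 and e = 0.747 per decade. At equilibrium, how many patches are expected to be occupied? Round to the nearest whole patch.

p* = 1 − e/c = 1 − 0.747/0.952 = 0.2153.
Expected occupied patches = N × p* = 85 × 0.2153 = 18.30 ≈ 18.

18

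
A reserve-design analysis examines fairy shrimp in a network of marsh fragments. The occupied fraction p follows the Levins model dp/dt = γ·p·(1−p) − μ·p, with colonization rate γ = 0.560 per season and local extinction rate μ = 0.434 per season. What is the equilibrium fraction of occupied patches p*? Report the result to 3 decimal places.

0.225

Setting dp/dt = 0 and dividing through by p* gives γ·(1−p*) = μ.
So p* = 1 − μ/γ = 1 − 0.434/0.560 = 1 − 0.7750 = 0.2250.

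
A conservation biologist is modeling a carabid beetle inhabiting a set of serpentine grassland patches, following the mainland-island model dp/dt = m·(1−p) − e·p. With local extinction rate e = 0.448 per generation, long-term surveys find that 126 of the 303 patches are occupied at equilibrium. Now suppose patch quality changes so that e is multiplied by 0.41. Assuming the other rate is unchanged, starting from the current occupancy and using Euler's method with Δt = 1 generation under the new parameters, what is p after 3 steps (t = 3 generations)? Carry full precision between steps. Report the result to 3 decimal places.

0.608

Observed p* = 126/303 = 0.41584.
Balance m(1−p*) = e·p* gives m = e·p*/(1−p*) = 0.448×0.41584/0.58416 = 0.31892.
Starting from p₀ = 0.41584; update p ← p + (dp/dt)·Δt with the new parameters.
t = 1: p = 0.41584 + (+0.10992) = 0.52576
t = 2: p = 0.52576 + (+0.05467) = 0.58043
t = 3: p = 0.58043 + (+0.02719) = 0.60762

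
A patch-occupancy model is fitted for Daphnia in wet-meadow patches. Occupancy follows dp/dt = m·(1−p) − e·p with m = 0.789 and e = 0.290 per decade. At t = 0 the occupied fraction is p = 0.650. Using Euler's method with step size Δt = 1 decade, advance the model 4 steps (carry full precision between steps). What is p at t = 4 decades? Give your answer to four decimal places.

Update rule: p ← p + [m·(1−p) − e·p]·Δt with Δt = 1.
p: 0.65000 → 0.73765  (Δp = +0.08765)
p: 0.73765 → 0.73073  (Δp = -0.00692)
p: 0.73073 → 0.73127  (Δp = +0.00055)
p: 0.73127 → 0.73123  (Δp = -0.00004)

0.7312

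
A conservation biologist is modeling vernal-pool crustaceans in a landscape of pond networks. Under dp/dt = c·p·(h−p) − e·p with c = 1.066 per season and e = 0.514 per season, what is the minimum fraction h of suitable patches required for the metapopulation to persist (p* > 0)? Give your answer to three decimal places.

p* = h − e/c is positive only when h > e/c.
h_min = e/c = 0.514/1.066 = 0.4822.

0.482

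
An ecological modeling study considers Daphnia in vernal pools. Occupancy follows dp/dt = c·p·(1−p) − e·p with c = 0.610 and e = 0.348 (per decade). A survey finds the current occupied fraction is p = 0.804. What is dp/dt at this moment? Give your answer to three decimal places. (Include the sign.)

-0.184

Colonization term: c·p·(1−p) = 0.610×0.804×0.1960 = 0.09613.
Extinction term: e·p = 0.27979.
dp/dt = 0.09613 − 0.27979 = -0.18367.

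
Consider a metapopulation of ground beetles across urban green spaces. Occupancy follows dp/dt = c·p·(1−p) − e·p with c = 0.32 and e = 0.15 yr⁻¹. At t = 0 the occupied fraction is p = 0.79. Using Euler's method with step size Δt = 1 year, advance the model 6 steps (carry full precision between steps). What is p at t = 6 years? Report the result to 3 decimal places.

0.591

Update rule: p ← p + [c·p·(1−p) − e·p]·Δt with Δt = 1.
p: 0.79000 → 0.72459  (Δp = -0.06541)
p: 0.72459 → 0.67976  (Δp = -0.04483)
p: 0.67976 → 0.64745  (Δp = -0.03230)
p: 0.64745 → 0.62338  (Δp = -0.02408)
p: 0.62338 → 0.60500  (Δp = -0.01838)
p: 0.60500 → 0.59072  (Δp = -0.01428)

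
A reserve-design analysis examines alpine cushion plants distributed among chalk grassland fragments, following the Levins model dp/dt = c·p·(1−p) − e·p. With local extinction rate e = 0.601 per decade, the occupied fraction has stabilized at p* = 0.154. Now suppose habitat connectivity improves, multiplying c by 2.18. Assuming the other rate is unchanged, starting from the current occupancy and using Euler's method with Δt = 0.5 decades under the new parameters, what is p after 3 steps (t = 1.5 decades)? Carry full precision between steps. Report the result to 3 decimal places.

0.345

Balance c(1−p*) = e gives c = e/(1 − 0.15400) = 0.601/0.84600 = 0.71040.
Starting from p₀ = 0.15400; update p ← p + (dp/dt)·Δt with the new parameters.
p: 0.15400 → 0.20861  (Δp = +0.05461)
p: 0.20861 → 0.27376  (Δp = +0.06515)
p: 0.27376 → 0.34544  (Δp = +0.07169)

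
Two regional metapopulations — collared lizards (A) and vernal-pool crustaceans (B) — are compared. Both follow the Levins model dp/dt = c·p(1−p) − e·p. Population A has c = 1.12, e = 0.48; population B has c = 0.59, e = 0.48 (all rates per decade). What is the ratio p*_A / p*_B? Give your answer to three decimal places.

3.065

A: p*_A = 1 − 0.48/1.12 = 0.5714.
B: p*_B = 1 − 0.48/0.59 = 0.1864.
p*_A / p*_B = 0.5714/0.1864 = 3.0649.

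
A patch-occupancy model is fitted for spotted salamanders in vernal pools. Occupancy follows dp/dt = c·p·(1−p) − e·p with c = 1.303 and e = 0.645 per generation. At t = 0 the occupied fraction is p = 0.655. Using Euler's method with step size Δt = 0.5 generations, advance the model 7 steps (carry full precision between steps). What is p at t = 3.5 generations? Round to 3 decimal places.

0.511

Update rule: p ← p + [c·p·(1−p) − e·p]·Δt with Δt = 0.5.
  1  |  dp/dt·Δt = -0.064015  |  p_1 = 0.590985
  2  |  dp/dt·Δt = -0.033111  |  p_2 = 0.557874
  3  |  dp/dt·Δt = -0.019222  |  p_3 = 0.538653
  4  |  dp/dt·Δt = -0.011814  |  p_4 = 0.526839
  5  |  dp/dt·Δt = -0.007500  |  p_5 = 0.519339
  6  |  dp/dt·Δt = -0.004855  |  p_6 = 0.514484
  7  |  dp/dt·Δt = -0.003183  |  p_7 = 0.511301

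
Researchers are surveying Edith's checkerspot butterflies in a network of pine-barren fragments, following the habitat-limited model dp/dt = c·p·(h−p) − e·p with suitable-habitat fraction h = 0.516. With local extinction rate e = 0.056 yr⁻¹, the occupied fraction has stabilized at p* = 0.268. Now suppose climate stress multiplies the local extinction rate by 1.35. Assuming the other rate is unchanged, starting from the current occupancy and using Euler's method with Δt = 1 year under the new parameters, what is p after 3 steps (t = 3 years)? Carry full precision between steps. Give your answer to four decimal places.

0.2534

Balance c(h−p*) = e gives c = e/(0.516 − 0.26800) = 0.056/0.24800 = 0.22581.
Starting from p₀ = 0.26800; update p ← p + (dp/dt)·Δt with the new parameters.
step 1: Δp = -0.00525, p = 0.26275
step 2: Δp = -0.00484, p = 0.25791
step 3: Δp = -0.00447, p = 0.25344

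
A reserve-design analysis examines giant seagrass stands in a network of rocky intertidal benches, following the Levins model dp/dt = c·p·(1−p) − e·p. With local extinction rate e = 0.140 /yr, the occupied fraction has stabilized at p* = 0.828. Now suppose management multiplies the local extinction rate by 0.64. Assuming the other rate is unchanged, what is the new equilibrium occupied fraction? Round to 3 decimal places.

0.890

Balance c(1−p*) = e gives c = e/(1 − 0.82800) = 0.140/0.17200 = 0.81395.
New p* = 1 − e/c = 1 − 0.08960/0.81395 = 0.88992.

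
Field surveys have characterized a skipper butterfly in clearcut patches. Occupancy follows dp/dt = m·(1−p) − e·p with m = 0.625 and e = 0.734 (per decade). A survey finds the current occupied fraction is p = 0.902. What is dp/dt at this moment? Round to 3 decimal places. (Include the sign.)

Colonization term: m·(1−p) = 0.625×0.0980 = 0.06125.
Extinction term: e·p = 0.66207.
dp/dt = 0.06125 − 0.66207 = -0.60082.

-0.601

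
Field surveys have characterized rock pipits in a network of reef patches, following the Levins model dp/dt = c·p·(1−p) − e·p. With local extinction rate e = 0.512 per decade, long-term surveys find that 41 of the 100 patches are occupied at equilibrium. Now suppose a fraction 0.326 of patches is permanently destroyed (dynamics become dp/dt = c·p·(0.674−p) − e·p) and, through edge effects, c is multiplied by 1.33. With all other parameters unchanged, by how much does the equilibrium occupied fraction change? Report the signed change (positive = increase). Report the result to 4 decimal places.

-0.1796

Observed p* = 41/100 = 0.41000.
Balance c(1−p*) = e gives c = e/(1 − 0.41000) = 0.512/0.59000 = 0.86780.
New p* = 0.674 − e/c = 0.674 − 0.51200/1.15417 = 0.23039.
Δp* = 0.23039 − 0.41000 = -0.17961.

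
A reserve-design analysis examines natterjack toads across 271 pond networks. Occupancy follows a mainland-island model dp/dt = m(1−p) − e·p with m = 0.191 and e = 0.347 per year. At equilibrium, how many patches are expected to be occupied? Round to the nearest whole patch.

96

p* = m/(m+e) = 0.191/0.5380 = 0.3550.
Expected occupied patches = N × p* = 271 × 0.3550 = 96.21 ≈ 96.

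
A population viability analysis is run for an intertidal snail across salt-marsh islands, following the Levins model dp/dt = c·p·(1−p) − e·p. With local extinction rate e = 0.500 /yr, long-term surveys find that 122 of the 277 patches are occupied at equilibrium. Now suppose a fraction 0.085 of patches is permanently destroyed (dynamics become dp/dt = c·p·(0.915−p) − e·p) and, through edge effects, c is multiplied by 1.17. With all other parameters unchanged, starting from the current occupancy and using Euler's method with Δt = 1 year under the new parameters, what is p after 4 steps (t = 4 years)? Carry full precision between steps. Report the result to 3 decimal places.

Observed p* = 122/277 = 0.44043.
Balance c(1−p*) = e gives c = e/(1 − 0.44043) = 0.500/0.55957 = 0.89355.
Starting from p₀ = 0.44043; update p ← p + (dp/dt)·Δt with the new parameters.
step 1: Δp = -0.00170, p = 0.43873
step 2: Δp = -0.00091, p = 0.43782
step 3: Δp = -0.00049, p = 0.43732
step 4: Δp = -0.00027, p = 0.43706

0.437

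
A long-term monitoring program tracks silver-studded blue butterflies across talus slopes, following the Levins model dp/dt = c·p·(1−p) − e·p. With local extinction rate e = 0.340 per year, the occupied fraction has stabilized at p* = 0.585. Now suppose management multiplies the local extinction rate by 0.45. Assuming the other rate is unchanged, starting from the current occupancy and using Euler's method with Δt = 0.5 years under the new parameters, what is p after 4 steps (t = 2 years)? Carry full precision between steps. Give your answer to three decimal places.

0.748

Balance c(1−p*) = e gives c = e/(1 − 0.58500) = 0.340/0.41500 = 0.81928.
Starting from p₀ = 0.58500; update p ← p + (dp/dt)·Δt with the new parameters.
  1  |  dp/dt·Δt = +0.054697  |  p_1 = 0.639697
  2  |  dp/dt·Δt = +0.045479  |  p_2 = 0.685176
  3  |  dp/dt·Δt = +0.035947  |  p_3 = 0.721123
  4  |  dp/dt·Δt = +0.027214  |  p_4 = 0.748337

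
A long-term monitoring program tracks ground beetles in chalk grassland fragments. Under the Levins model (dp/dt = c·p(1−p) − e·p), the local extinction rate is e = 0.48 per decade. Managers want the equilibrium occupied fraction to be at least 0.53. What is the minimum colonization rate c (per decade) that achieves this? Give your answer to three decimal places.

1.021

p* = 1 − e/c ≥ 0.53 requires e/c ≤ 0.4700, i.e. c ≥ e/0.4700.
c_min = 0.48/0.4700 = 1.0213.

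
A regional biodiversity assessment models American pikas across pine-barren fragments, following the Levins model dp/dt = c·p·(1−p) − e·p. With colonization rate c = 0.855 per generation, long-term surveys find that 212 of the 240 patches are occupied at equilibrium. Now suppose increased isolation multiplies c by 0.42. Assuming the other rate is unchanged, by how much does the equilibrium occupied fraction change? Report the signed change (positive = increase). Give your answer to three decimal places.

-0.161

Observed p* = 212/240 = 0.88333.
Balance c(1−p*) = e gives e = 0.855×(1 − 0.88333) = 0.09975.
New p* = 1 − e/c = 1 − 0.09975/0.35910 = 0.72222.
Δp* = 0.72222 − 0.88333 = -0.16111.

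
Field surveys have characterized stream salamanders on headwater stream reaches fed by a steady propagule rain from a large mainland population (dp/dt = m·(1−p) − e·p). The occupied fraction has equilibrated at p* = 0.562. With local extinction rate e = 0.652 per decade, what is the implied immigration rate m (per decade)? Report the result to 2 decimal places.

At equilibrium m(1−p*) = e·p*, so m = e·p*/(1−p*).
m = 0.652 × 0.562 / 0.4380 = 0.3664/0.4380 = 0.8366.

0.84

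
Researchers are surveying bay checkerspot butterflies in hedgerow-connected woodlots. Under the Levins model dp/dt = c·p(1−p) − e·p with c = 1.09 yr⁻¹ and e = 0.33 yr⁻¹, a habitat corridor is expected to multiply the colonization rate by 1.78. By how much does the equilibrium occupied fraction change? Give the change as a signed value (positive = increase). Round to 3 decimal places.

0.133

Before: p* = 1 − 0.33/1.09 = 0.6972.
After the change, c = 1.9402, e = 0.33, so p* = 1 − 0.33/1.9402 = 0.8299.
Δp* = 0.8299 − 0.6972 = +0.1327.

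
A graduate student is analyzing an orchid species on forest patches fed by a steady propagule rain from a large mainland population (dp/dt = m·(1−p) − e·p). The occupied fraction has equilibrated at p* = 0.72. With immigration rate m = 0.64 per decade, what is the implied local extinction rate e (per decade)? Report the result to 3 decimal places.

0.249

At equilibrium m(1−p*) = e·p*, so e = m(1−p*)/p*.
e = 0.64 × 0.2800 / 0.72 = 0.2489.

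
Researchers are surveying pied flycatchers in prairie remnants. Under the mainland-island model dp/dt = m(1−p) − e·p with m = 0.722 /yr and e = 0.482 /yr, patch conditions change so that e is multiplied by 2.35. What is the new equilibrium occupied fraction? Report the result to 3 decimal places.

Before: p* = 0.722/(0.722+0.482) = 0.5997.
After: m = 0.722, e = 1.1327; p* = 0.722/1.8547 = 0.3893.

0.389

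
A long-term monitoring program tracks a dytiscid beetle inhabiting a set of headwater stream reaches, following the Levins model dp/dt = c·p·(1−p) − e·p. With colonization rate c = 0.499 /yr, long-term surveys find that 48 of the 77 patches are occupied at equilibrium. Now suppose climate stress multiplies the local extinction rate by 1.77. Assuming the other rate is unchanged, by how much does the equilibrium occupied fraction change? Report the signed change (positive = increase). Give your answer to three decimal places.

Observed p* = 48/77 = 0.62338.
Balance c(1−p*) = e gives e = 0.499×(1 − 0.62338) = 0.18793.
New p* = 1 − e/c = 1 − 0.33264/0.49900 = 0.33339.
Δp* = 0.33339 − 0.62338 = -0.28999.

-0.290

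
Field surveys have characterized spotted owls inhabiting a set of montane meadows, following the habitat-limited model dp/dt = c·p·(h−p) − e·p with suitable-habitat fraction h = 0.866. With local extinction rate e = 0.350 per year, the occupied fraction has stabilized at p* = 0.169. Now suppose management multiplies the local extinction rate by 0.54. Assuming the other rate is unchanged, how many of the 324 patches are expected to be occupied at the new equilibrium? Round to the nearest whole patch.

159

Balance c(h−p*) = e gives c = e/(0.866 − 0.16900) = 0.350/0.69700 = 0.50215.
New p* = 0.866 − e/c = 0.866 − 0.18900/0.50215 = 0.48962.
Expected occupied = 324 × 0.48962 = 158.64 ≈ 159.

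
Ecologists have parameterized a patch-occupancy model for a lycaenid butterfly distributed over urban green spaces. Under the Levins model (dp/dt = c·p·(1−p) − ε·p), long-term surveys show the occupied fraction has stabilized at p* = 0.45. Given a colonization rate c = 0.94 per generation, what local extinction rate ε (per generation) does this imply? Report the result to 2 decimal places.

0.52

At equilibrium c(1−p*) = ε.
ε = 0.94 × (1 − 0.45) = 0.94 × 0.5500 = 0.5170.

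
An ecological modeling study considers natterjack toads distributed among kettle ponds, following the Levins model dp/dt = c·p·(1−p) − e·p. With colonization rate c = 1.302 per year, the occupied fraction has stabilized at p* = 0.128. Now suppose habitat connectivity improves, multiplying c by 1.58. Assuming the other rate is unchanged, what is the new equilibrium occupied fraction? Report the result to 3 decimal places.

Balance c(1−p*) = e gives e = 1.302×(1 − 0.12800) = 1.13534.
New p* = 1 − e/c = 1 − 1.13534/2.05716 = 0.44810.

0.448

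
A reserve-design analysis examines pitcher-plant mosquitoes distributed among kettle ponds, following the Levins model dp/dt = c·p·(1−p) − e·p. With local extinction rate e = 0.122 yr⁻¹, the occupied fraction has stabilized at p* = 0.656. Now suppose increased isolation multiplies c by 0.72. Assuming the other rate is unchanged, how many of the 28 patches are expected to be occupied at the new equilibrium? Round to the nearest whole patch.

15

Balance c(1−p*) = e gives c = e/(1 − 0.65600) = 0.122/0.34400 = 0.35465.
New p* = 1 − e/c = 1 − 0.12200/0.25535 = 0.52222.
Expected occupied = 28 × 0.52222 = 14.62 ≈ 15.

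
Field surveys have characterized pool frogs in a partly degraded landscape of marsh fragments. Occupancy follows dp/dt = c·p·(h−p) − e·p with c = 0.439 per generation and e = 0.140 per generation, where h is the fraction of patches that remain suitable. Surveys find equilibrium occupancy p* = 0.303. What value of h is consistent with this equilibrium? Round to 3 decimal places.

0.622

At equilibrium c(h−p*) = e, so h = p* + e/c.
h = 0.303 + 0.140/0.439 = 0.303 + 0.3189 = 0.6219.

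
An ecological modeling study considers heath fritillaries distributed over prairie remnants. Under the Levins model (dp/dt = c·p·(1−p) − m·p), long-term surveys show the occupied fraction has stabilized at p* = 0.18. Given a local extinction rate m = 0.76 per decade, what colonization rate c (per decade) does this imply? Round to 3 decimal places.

At equilibrium c(1−p*) = m, so c = m/(1−p*).
c = 0.76/(1 − 0.18) = 0.76/0.8200 = 0.9268.

0.927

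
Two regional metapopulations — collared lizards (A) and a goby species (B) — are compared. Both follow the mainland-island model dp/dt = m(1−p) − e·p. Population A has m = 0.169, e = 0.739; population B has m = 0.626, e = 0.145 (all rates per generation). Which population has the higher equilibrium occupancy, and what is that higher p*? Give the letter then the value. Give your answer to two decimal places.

A: p*_A = m/(m+e) = 0.169/0.9080 = 0.1861.
B: p*_B = 0.626/0.7710 = 0.8119.
B is higher at 0.8119.

B, 0.81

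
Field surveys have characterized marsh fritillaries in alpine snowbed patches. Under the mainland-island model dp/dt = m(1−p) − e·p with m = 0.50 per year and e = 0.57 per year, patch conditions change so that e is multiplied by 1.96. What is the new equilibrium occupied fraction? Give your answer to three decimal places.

Before: p* = 0.50/(0.50+0.57) = 0.4673.
After: m = 0.5, e = 1.1172; p* = 0.5/1.6172 = 0.3092.

0.309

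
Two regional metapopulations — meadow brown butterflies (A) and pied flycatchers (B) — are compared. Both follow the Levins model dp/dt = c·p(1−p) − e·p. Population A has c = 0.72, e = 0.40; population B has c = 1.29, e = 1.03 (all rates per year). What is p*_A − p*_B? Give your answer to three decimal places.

0.243

A: p*_A = 1 − 0.40/0.72 = 0.4444.
B: p*_B = 1 − 1.03/1.29 = 0.2016.
p*_A − p*_B = 0.4444 − 0.2016 = 0.2429.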